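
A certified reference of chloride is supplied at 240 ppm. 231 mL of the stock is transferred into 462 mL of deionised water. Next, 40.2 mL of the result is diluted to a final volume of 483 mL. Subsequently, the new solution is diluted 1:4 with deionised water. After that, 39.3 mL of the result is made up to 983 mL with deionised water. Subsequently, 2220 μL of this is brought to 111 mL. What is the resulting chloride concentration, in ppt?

Overall dilution factor = 3 × 12.01 × 4 × 25.01 × 50 = 1.80 × 10⁵.
240 ppm / 1.80 × 10⁵ = 1.33 × 10⁻³ ppm = 1330 ppt.

1330 ppt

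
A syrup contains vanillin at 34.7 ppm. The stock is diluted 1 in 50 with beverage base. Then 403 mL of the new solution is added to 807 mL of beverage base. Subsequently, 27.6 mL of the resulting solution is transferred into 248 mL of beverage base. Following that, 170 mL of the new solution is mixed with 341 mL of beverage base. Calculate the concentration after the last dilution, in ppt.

Overall dilution factor = 50 × 3.002 × 9.986 × 3.006 = 4506.
34.7 ppm / 4506 = 7.70 × 10⁻³ ppm = 7700 ppt.

7700 ppt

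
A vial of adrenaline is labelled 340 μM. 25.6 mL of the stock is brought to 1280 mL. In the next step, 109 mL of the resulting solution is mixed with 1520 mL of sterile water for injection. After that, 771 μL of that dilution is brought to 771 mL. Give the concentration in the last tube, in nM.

Overall dilution factor = 50 × 14.94 × 1000 = 7.47 × 10⁵.
340 μM / 7.47 × 10⁵ = 4.55 × 10⁻⁴ μM = 0.455 nM.

0.455 nM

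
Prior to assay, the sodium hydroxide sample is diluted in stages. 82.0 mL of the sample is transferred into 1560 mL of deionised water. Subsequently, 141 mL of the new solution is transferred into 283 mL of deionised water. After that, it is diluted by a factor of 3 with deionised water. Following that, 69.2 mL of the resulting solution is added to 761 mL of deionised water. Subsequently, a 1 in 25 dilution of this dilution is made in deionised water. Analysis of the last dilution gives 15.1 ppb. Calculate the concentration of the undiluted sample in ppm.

818 ppm

Overall dilution factor = 20.02 × 3.007 × 3 × 12.00 × 25 = 5.42 × 10⁴.
Original = 15.1 ppb × 5.42 × 10⁴ = 8.18 × 10⁵ ppb = 818 ppm.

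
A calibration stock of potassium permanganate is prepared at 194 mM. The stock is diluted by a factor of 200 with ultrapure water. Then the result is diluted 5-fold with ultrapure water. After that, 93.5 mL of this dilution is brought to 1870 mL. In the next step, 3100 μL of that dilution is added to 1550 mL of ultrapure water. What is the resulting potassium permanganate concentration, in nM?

19.4 nM

Overall dilution factor = 200 × 5 × 20 × 501 = 1.00 × 10⁷.
194 mM / 1.00 × 10⁷ = 1.94 × 10⁻⁵ mM = 19.4 nM.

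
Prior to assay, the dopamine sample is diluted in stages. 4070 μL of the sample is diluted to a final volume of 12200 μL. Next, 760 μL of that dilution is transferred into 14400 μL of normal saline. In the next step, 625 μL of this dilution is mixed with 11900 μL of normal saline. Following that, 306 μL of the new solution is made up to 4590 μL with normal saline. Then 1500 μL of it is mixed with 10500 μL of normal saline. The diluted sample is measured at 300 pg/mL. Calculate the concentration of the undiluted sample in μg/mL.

43.1 μg/mL

Overall dilution factor = 2.998 × 19.95 × 20.04 × 15 × 8 = 1.44 × 10⁵.
Original = 300 pg/mL × 1.44 × 10⁵ = 4.31 × 10⁷ pg/mL = 43.1 μg/mL.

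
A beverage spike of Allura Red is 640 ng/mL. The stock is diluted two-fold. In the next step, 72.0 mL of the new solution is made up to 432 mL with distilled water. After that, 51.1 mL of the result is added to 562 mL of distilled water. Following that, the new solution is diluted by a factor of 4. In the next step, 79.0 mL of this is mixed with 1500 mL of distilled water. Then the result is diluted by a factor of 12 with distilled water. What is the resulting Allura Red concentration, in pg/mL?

Overall dilution factor = 2 × 6 × 12.00 × 4 × 19.99 × 12 = 1.38 × 10⁵.
640 ng/mL / 1.38 × 10⁵ = 4.63 × 10⁻³ ng/mL = 4.63 pg/mL.

4.63 pg/mL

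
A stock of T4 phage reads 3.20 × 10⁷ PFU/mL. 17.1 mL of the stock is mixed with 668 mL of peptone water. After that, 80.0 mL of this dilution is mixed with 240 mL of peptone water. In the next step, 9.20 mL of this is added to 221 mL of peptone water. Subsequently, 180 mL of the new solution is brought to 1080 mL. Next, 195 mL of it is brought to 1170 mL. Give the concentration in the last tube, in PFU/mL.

Overall dilution factor = 40.06 × 4 × 25.02 × 6 × 6 = 1.44 × 10⁵.
3.20 × 10⁷ PFU/mL / 1.44 × 10⁵ = 222 PFU/mL.

222 PFU/mL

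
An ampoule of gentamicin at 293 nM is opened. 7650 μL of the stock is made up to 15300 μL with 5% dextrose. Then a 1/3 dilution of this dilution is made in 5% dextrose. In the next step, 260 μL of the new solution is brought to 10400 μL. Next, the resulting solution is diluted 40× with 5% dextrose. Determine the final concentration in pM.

Overall dilution factor = 2 × 3 × 40 × 40 = 9600.
293 nM / 9600 = 0.0305 nM = 30.5 pM.

30.5 pM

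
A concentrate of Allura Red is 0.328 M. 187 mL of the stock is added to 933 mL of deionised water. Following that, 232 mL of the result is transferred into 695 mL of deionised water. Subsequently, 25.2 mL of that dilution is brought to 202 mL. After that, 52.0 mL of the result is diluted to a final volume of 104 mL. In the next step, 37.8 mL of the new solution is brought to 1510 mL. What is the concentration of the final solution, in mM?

0.0214 mM

Overall dilution factor = 5.989 × 3.996 × 8.016 × 2 × 39.95 = 1.53 × 10⁴.
0.328 M / 1.53 × 10⁴ = 2.14 × 10⁻⁵ M = 0.0214 mM.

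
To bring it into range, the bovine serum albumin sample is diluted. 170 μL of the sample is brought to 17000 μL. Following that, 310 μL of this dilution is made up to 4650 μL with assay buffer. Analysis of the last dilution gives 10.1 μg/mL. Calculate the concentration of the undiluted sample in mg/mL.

Overall dilution factor = 100 × 15 = 1500.
Original = 10.1 μg/mL × 1500 = 1.51 × 10⁴ μg/mL = 15.1 mg/mL.

15.1 mg/mL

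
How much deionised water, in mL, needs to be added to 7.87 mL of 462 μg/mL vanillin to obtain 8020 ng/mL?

445 mL

8020 ng/mL = 8.02 μg/mL.
V₂ = C₁V₁/C₂ = 462 × 7.87 / 8.02 = 453 mL.
Diluent to add = V₂ − V₁ = 453 − 7.87 = 445 mL.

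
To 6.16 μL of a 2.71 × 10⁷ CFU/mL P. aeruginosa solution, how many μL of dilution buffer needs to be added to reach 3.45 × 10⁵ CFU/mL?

V₂ = C₁V₁/C₂ = 2.71 × 10⁷ × 6.16 / 3.45 × 10⁵ = 484 μL.
Diluent to add = V₂ − V₁ = 484 − 6.16 = 478 μL.

478 μL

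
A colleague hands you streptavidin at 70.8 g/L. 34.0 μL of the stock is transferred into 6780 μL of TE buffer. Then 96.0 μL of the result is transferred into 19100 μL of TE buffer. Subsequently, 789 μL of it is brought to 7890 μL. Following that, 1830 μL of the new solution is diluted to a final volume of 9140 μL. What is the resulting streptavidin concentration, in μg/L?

35.4 μg/L

Overall dilution factor = 200.4 × 200.0 × 10 × 4.995 = 2.00 × 10⁶.
70.8 g/L / 2.00 × 10⁶ = 3.54 × 10⁻⁵ g/L = 35.4 μg/L.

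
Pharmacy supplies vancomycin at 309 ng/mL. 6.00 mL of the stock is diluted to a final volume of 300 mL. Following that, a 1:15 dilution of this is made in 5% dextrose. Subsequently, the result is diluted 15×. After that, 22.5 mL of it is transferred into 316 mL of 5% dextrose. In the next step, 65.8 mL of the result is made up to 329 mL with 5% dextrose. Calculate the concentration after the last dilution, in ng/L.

Overall dilution factor = 50 × 15 × 15 × 15.04 × 5 = 8.46 × 10⁵.
309 ng/mL / 8.46 × 10⁵ = 3.65 × 10⁻⁴ ng/mL = 0.365 ng/L.

0.365 ng/L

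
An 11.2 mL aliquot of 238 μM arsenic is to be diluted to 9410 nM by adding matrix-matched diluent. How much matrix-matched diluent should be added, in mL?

9410 nM = 9.41 μM.
V₂ = C₁V₁/C₂ = 238 × 11.2 / 9.41 = 283 mL.
Diluent to add = V₂ − V₁ = 283 − 11.2 = 272 mL.

272 mL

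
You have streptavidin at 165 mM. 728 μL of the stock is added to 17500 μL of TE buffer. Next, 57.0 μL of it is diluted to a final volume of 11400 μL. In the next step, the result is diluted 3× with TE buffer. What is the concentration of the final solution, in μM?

Overall dilution factor = 25.04 × 200 × 3 = 1.50 × 10⁴.
165 mM / 1.50 × 10⁴ = 0.0110 mM = 11.0 μM.

11.0 μM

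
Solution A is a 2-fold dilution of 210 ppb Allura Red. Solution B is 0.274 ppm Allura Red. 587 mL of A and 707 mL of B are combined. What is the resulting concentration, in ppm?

0.197 ppm

C_A = 210 ppb / 2 = 105 ppb.
C_B = 0.274 ppm = 274 ppb.
C_mix = (C_A·V_A + C_B·V_B)/(V_A + V_B) = (105×587 + 274×707) / 1294 = 197 ppb = 0.197 ppm.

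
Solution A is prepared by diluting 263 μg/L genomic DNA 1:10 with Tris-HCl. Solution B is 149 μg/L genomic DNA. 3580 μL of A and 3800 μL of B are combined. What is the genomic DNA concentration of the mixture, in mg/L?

0.0895 mg/L

C_A = 263 μg/L / 10 = 26.3 μg/L.
C_mix = (C_A·V_A + C_B·V_B)/(V_A + V_B) = (26.3×3580 + 149×3800) / 7380 = 89.5 μg/L = 0.0895 mg/L.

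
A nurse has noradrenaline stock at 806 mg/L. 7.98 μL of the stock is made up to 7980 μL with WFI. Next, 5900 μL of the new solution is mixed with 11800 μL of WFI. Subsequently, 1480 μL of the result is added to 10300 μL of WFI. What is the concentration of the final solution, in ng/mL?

Overall dilution factor = 1000 × 3 × 7.959 = 2.39 × 10⁴.
806 mg/L / 2.39 × 10⁴ = 0.0338 mg/L = 33.8 ng/mL.

33.8 ng/mL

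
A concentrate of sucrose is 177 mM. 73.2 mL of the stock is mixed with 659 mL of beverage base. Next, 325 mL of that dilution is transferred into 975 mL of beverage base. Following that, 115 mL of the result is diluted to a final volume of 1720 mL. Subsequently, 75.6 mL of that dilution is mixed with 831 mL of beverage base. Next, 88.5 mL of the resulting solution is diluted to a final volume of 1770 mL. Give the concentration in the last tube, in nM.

1230 nM

Overall dilution factor = 10.00 × 4 × 14.96 × 11.99 × 20 = 1.44 × 10⁵.
177 mM / 1.44 × 10⁵ = 1.23 × 10⁻³ mM = 1230 nM.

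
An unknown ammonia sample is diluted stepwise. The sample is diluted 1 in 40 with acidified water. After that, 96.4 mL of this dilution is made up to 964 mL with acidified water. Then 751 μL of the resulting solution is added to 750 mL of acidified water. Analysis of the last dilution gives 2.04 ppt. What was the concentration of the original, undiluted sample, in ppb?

816 ppb

Overall dilution factor = 40 × 10 × 999.7 = 4.00 × 10⁵.
Original = 2.04 ppt × 4.00 × 10⁵ = 8.16 × 10⁵ ppt = 816 ppb.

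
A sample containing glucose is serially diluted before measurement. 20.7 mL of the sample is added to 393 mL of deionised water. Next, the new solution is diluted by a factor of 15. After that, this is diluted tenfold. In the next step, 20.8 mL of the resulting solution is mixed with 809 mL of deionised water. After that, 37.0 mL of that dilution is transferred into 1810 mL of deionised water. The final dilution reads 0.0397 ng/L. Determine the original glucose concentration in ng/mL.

237 ng/mL

Overall dilution factor = 19.99 × 15 × 10 × 39.89 × 49.92 = 5.97 × 10⁶.
Original = 0.0397 ng/L × 5.97 × 10⁶ = 2.37 × 10⁵ ng/L = 237 ng/mL.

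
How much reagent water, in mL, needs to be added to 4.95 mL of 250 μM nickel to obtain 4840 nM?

4840 nM = 4.84 μM.
V₂ = C₁V₁/C₂ = 250 × 4.95 / 4.84 = 256 mL.
Diluent to add = V₂ − V₁ = 256 − 4.95 = 251 mL.

251 mL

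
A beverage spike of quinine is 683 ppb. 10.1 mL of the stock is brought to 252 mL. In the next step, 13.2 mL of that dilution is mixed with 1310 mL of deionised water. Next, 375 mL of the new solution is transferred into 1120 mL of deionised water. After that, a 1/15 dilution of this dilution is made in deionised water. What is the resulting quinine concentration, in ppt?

Overall dilution factor = 24.95 × 100.2 × 3.987 × 15 = 1.50 × 10⁵.
683 ppb / 1.50 × 10⁵ = 4.57 × 10⁻³ ppb = 4.57 ppt.

4.57 ppt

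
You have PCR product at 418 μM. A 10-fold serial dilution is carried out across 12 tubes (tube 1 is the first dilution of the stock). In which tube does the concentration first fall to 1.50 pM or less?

Tube n has concentration 418 μM / 10ⁿ.
Need 10ⁿ ≥ 418 μM / 1.50 pM = 2.79 × 10⁸, so n ≥ 8.45.
First such tube: n = 9.

tube 9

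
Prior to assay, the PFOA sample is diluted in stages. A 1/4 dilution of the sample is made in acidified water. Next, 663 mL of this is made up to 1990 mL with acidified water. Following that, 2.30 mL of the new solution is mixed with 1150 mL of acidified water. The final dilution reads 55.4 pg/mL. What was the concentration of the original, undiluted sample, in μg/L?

333 μg/L

Overall dilution factor = 4 × 3.002 × 501 = 6015.
Original = 55.4 pg/mL × 6015 = 3.33 × 10⁵ pg/mL = 333 μg/L.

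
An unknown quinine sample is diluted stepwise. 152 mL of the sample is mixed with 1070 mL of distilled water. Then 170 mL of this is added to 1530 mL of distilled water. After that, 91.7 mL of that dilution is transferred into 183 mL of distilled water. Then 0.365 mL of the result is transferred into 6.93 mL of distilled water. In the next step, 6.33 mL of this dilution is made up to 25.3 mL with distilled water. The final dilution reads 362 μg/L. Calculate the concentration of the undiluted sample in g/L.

6.96 g/L

Overall dilution factor = 8.039 × 10 × 2.996 × 19.99 × 3.997 = 1.92 × 10⁴.
Original = 362 μg/L × 1.92 × 10⁴ = 6.96 × 10⁶ μg/L = 6.96 g/L.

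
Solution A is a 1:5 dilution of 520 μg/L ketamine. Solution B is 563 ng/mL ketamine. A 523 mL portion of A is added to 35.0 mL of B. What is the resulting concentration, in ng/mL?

C_A = 520 μg/L / 5 = 104 μg/L.
C_B = 563 ng/mL = 563 μg/L.
C_mix = (C_A·V_A + C_B·V_B)/(V_A + V_B) = (104×523 + 563×35.0) / 558.0 = 133 μg/L = 133 ng/mL.

133 ng/mL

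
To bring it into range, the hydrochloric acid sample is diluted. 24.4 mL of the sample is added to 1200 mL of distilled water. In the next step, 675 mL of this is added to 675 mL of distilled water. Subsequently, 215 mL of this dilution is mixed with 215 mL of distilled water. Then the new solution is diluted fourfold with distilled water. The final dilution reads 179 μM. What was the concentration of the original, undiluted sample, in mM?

144 mM

Overall dilution factor = 50.18 × 2 × 2 × 4 = 803.
Original = 179 μM × 803 = 1.44 × 10⁵ μM = 144 mM.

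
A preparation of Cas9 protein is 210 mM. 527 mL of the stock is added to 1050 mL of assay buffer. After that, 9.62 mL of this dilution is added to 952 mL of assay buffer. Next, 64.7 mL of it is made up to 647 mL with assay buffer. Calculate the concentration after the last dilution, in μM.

70.2 μM

Overall dilution factor = 2.992 × 99.96 × 10 = 2991.
210 mM / 2991 = 0.0702 mM = 70.2 μM.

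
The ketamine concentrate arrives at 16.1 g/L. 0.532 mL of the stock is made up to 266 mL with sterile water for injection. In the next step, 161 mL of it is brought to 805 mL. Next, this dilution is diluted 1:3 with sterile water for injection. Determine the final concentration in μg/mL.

2.15 μg/mL

Overall dilution factor = 500 × 5 × 3 = 7500.
16.1 g/L / 7500 = 2.15 × 10⁻³ g/L = 2.15 μg/mL.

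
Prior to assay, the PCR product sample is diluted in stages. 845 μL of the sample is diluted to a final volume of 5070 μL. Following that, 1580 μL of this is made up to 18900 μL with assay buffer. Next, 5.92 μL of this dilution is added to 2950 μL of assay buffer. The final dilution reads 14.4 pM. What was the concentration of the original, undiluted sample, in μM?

0.516 μM

Overall dilution factor = 6 × 11.96 × 499.3 = 3.58 × 10⁴.
Original = 14.4 pM × 3.58 × 10⁴ = 5.16 × 10⁵ pM = 0.516 μM.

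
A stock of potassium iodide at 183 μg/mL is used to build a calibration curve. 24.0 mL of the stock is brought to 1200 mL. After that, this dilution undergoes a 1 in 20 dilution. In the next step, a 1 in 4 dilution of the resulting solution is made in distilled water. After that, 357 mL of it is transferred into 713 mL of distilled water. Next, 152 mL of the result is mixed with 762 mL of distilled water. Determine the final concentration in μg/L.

2.54 μg/L

Overall dilution factor = 50 × 20 × 4 × 2.997 × 6.013 = 7.21 × 10⁴.
183 μg/mL / 7.21 × 10⁴ = 2.54 × 10⁻³ μg/mL = 2.54 μg/L.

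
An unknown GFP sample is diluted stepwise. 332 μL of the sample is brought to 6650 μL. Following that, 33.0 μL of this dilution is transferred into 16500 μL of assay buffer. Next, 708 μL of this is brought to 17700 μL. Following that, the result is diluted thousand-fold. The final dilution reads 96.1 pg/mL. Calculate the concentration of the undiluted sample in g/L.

Overall dilution factor = 20.03 × 501 × 25 × 1000 = 2.51 × 10⁸.
Original = 96.1 pg/mL × 2.51 × 10⁸ = 2.41 × 10¹⁰ pg/mL = 24.1 g/L.

24.1 g/L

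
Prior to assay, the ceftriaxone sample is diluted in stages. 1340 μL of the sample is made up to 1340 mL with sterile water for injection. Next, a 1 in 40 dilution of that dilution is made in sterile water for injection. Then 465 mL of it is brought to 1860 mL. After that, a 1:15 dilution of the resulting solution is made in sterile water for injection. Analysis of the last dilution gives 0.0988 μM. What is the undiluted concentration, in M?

Overall dilution factor = 1000 × 40 × 4 × 15 = 2.40 × 10⁶.
Original = 0.0988 μM × 2.40 × 10⁶ = 2.37 × 10⁵ μM = 0.237 M.

0.237 M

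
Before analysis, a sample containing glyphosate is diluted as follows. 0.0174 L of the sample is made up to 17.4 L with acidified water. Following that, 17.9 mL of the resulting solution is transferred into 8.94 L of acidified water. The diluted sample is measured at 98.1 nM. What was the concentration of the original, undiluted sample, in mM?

49.1 mM

Overall dilution factor = 1000 × 500.4 = 5.00 × 10⁵.
Original = 98.1 nM × 5.00 × 10⁵ = 4.91 × 10⁷ nM = 49.1 mM.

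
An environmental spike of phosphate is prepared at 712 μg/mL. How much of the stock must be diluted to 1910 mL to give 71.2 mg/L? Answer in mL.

191 mL

71.2 mg/L = 71.2 μg/mL.
V₁ = C₂V₂/C₁ = 71.2 × 1910 / 712 = 191 mL.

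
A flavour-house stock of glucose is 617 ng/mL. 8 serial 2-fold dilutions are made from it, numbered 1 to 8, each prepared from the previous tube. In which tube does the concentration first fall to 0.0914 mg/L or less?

tube 3

Tube n has concentration 617 ng/mL / 2ⁿ.
Need 2ⁿ ≥ 617 ng/mL / 0.0914 mg/L = 6.75, so n ≥ 2.76.
First such tube: n = 3.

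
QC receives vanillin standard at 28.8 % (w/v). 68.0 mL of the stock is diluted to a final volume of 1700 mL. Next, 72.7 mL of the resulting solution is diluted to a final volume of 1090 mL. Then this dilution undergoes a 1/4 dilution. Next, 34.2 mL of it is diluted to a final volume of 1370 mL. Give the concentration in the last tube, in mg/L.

Overall dilution factor = 25 × 14.99 × 4 × 40.06 = 6.01 × 10⁴.
28.8 % (w/v) / 6.01 × 10⁴ = 4.80 × 10⁻⁴ % (w/v) = 4.80 mg/L.

4.80 mg/L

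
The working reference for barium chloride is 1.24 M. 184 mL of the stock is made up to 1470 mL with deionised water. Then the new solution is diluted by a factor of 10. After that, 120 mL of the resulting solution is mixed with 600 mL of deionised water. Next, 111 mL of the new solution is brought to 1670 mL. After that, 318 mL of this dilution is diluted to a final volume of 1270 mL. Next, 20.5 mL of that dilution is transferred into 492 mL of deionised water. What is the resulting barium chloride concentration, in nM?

Overall dilution factor = 7.989 × 10 × 6 × 15.05 × 3.994 × 25 = 7.20 × 10⁵.
1.24 M / 7.20 × 10⁵ = 1.72 × 10⁻⁶ M = 1720 nM.

1720 nM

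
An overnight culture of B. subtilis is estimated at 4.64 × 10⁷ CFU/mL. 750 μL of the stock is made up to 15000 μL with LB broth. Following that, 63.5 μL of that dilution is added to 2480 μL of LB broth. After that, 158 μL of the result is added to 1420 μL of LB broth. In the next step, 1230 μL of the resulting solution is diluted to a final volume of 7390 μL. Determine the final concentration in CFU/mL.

965 CFU/mL

Overall dilution factor = 20 × 40.06 × 9.987 × 6.008 = 4.81 × 10⁴.
4.64 × 10⁷ CFU/mL / 4.81 × 10⁴ = 965 CFU/mL.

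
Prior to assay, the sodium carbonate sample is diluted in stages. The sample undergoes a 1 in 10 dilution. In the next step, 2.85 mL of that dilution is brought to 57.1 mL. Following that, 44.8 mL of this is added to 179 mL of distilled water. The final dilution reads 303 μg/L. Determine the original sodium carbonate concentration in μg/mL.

303 μg/mL

Overall dilution factor = 10 × 20.04 × 4.996 = 1001.
Original = 303 μg/L × 1001 = 3.03 × 10⁵ μg/L = 303 μg/mL.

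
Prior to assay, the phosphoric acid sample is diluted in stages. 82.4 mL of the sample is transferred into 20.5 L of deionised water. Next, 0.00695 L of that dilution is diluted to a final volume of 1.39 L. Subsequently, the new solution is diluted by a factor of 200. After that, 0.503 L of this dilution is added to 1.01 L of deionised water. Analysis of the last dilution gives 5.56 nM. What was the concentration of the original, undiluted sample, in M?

0.167 M

Overall dilution factor = 249.8 × 200 × 200 × 3.008 = 3.01 × 10⁷.
Original = 5.56 nM × 3.01 × 10⁷ = 1.67 × 10⁸ nM = 0.167 M.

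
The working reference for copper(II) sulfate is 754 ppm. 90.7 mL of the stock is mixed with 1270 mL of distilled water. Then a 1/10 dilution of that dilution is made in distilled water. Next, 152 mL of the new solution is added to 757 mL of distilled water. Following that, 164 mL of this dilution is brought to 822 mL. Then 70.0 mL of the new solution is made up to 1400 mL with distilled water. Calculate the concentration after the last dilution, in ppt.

Overall dilution factor = 15.00 × 10 × 5.980 × 5.012 × 20 = 8.99 × 10⁴.
754 ppm / 8.99 × 10⁴ = 8.38 × 10⁻³ ppm = 8380 ppt.

8380 ppt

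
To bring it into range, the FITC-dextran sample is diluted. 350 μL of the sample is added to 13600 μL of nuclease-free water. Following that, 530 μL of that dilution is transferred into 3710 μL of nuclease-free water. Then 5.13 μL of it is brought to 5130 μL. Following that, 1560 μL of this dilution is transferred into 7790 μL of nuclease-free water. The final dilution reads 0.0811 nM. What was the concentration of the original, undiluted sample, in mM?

0.155 mM

Overall dilution factor = 39.86 × 8 × 1000 × 5.994 = 1.91 × 10⁶.
Original = 0.0811 nM × 1.91 × 10⁶ = 1.55 × 10⁵ nM = 0.155 mM.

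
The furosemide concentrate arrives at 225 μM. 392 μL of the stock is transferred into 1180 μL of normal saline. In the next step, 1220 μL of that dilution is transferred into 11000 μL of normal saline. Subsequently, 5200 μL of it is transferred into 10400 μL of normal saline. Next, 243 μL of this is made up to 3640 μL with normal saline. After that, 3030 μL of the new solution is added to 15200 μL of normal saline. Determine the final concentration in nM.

Overall dilution factor = 4.010 × 10.02 × 3 × 14.98 × 6.017 = 1.09 × 10⁴.
225 μM / 1.09 × 10⁴ = 0.0207 μM = 20.7 nM.

20.7 nM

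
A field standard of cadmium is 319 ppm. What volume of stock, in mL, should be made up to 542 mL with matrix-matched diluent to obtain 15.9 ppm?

27.0 mL

V₁ = C₂V₂/C₁ = 15.9 × 542 / 319 = 27.0 mL.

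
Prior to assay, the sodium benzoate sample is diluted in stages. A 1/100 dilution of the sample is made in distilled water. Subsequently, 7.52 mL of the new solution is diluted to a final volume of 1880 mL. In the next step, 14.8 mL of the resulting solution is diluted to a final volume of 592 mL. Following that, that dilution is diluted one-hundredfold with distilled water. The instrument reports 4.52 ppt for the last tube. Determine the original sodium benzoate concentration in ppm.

Overall dilution factor = 100 × 250 × 40 × 100 = 1.00 × 10⁸.
Original = 4.52 ppt × 1.00 × 10⁸ = 4.52 × 10⁸ ppt = 452 ppm.

452 ppm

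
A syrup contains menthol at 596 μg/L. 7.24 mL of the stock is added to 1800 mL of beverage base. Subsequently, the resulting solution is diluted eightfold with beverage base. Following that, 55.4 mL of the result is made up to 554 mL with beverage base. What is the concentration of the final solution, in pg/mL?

29.8 pg/mL

Overall dilution factor = 249.6 × 8 × 10 = 2.00 × 10⁴.
596 μg/L / 2.00 × 10⁴ = 0.0298 μg/L = 29.8 pg/mL.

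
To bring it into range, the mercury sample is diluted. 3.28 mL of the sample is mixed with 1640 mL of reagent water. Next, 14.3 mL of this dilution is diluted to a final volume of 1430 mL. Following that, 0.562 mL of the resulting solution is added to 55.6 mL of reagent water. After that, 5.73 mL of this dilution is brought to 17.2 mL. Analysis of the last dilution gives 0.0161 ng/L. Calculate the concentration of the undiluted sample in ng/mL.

242 ng/mL

Overall dilution factor = 501 × 100 × 99.93 × 3.002 = 1.50 × 10⁷.
Original = 0.0161 ng/L × 1.50 × 10⁷ = 2.42 × 10⁵ ng/L = 242 ng/mL.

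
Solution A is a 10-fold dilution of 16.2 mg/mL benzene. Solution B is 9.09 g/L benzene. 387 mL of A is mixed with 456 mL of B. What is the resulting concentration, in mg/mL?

5.66 mg/mL

C_A = 16.2 mg/mL / 10 = 1.62 mg/mL.
C_B = 9.09 g/L = 9.09 mg/mL.
C_mix = (C_A·V_A + C_B·V_B)/(V_A + V_B) = (1.62×387 + 9.09×456) / 843.0 = 5.66 mg/mL.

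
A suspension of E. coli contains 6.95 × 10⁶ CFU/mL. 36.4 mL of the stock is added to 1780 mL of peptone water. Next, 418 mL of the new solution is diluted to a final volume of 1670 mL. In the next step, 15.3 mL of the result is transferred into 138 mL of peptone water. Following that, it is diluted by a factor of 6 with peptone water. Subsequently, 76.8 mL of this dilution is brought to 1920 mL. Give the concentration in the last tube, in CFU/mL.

Overall dilution factor = 49.90 × 3.995 × 10.02 × 6 × 25 = 3.00 × 10⁵.
6.95 × 10⁶ CFU/mL / 3.00 × 10⁵ = 23.2 CFU/mL.

23.2 CFU/mL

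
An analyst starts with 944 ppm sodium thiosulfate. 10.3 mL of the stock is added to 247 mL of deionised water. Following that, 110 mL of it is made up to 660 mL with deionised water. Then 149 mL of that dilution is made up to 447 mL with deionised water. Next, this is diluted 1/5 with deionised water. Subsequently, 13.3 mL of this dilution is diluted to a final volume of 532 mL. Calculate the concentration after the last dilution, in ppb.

Overall dilution factor = 24.98 × 6 × 3 × 5 × 40 = 8.99 × 10⁴.
944 ppm / 8.99 × 10⁴ = 0.0105 ppm = 10.5 ppb.

10.5 ppb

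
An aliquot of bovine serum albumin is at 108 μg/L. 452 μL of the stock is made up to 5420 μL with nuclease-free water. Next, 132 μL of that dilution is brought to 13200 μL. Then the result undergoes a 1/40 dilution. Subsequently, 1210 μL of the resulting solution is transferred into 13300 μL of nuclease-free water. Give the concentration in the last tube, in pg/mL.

0.188 pg/mL

Overall dilution factor = 11.99 × 100 × 40 × 11.99 = 5.75 × 10⁵.
108 μg/L / 5.75 × 10⁵ = 1.88 × 10⁻⁴ μg/L = 0.188 pg/mL.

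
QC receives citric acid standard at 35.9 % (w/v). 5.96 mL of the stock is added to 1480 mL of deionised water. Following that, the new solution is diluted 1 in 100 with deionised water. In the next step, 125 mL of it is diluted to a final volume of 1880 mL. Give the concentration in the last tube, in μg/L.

957 μg/L

Overall dilution factor = 249.3 × 100 × 15.04 = 3.75 × 10⁵.
35.9 % (w/v) / 3.75 × 10⁵ = 9.57 × 10⁻⁵ % (w/v) = 957 μg/L.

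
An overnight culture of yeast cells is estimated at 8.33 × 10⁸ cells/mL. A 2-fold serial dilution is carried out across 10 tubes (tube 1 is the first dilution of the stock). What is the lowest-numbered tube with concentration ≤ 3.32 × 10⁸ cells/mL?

Tube n has concentration 8.33 × 10⁸ cells/mL / 2ⁿ.
Need 2ⁿ ≥ 8.33 × 10⁸ cells/mL / 3.32 × 10⁸ cells/mL = 2.51, so n ≥ 1.33.
First such tube: n = 2.

tube 2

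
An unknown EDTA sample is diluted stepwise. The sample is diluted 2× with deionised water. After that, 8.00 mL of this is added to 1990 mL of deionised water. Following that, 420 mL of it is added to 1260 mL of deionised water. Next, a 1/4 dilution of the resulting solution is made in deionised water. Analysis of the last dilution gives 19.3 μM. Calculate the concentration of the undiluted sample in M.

Overall dilution factor = 2 × 249.8 × 4 × 4 = 7992.
Original = 19.3 μM × 7992 = 1.54 × 10⁵ μM = 0.154 M.

0.154 M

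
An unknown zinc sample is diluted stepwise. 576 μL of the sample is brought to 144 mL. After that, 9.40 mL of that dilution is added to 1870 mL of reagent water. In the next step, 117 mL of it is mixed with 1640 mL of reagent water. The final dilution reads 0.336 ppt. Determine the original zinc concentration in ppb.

Overall dilution factor = 250 × 199.9 × 15.02 = 7.51 × 10⁵.
Original = 0.336 ppt × 7.51 × 10⁵ = 2.52 × 10⁵ ppt = 252 ppb.

252 ppb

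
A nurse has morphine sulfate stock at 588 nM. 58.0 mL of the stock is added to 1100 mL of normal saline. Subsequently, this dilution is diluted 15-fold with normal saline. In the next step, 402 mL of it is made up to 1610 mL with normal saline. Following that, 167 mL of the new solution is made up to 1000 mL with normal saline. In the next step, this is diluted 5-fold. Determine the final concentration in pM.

16.4 pM

Overall dilution factor = 19.97 × 15 × 4.005 × 5.988 × 5 = 3.59 × 10⁴.
588 nM / 3.59 × 10⁴ = 0.0164 nM = 16.4 pM.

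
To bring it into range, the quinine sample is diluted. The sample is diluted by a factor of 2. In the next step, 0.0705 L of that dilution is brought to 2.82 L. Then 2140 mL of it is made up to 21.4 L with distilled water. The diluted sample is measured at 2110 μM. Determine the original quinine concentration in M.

1.69 M

Overall dilution factor = 2 × 40 × 10 = 800.
Original = 2110 μM × 800 = 1.69 × 10⁶ μM = 1.69 M.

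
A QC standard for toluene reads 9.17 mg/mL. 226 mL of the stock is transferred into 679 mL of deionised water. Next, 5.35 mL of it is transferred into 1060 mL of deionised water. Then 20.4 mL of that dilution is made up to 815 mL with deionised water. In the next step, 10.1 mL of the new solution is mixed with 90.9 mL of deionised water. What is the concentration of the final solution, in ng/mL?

Overall dilution factor = 4.004 × 199.1 × 39.95 × 10 = 3.19 × 10⁵.
9.17 mg/mL / 3.19 × 10⁵ = 2.88 × 10⁻⁵ mg/mL = 28.8 ng/mL.

28.8 ng/mL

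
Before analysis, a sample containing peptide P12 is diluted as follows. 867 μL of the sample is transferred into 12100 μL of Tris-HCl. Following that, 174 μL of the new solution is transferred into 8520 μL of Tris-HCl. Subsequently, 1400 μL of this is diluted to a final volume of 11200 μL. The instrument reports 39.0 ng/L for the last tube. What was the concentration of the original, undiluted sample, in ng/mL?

Overall dilution factor = 14.96 × 49.97 × 8 = 5978.
Original = 39.0 ng/L × 5978 = 2.33 × 10⁵ ng/L = 233 ng/mL.

233 ng/mL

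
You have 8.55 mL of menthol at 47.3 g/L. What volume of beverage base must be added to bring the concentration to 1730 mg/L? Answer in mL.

225 mL

1730 mg/L = 1.73 g/L.
V₂ = C₁V₁/C₂ = 47.3 × 8.55 / 1.73 = 234 mL.
Diluent to add = V₂ − V₁ = 234 − 8.55 = 225 mL.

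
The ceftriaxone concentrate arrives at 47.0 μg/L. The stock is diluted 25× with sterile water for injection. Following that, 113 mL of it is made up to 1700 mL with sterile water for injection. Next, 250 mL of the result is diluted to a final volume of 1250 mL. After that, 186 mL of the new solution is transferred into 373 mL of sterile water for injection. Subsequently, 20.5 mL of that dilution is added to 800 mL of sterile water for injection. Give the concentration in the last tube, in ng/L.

Overall dilution factor = 25 × 15.04 × 5 × 3.005 × 40.02 = 2.26 × 10⁵.
47.0 μg/L / 2.26 × 10⁵ = 2.08 × 10⁻⁴ μg/L = 0.208 ng/L.

0.208 ng/L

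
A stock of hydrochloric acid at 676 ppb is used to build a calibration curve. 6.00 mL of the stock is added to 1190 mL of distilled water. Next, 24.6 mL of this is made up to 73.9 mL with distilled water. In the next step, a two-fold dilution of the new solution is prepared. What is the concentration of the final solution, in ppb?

0.564 ppb

Overall dilution factor = 199.3 × 3.004 × 2 = 1198.
676 ppb / 1198 = 0.564 ppb.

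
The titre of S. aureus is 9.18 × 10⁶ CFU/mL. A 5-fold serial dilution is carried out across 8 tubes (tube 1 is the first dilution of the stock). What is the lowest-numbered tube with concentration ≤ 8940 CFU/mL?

Tube n has concentration 9.18 × 10⁶ CFU/mL / 5ⁿ.
Need 5ⁿ ≥ 9.18 × 10⁶ CFU/mL / 8940 CFU/mL = 1027, so n ≥ 4.31.
First such tube: n = 5.

tube 5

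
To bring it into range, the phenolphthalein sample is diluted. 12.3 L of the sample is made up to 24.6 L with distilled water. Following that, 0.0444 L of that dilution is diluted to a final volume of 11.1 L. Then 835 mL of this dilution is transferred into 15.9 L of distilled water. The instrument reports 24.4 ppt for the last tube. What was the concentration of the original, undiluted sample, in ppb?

245 ppb

Overall dilution factor = 2 × 250 × 20.04 = 1.00 × 10⁴.
Original = 24.4 ppt × 1.00 × 10⁴ = 2.45 × 10⁵ ppt = 245 ppb.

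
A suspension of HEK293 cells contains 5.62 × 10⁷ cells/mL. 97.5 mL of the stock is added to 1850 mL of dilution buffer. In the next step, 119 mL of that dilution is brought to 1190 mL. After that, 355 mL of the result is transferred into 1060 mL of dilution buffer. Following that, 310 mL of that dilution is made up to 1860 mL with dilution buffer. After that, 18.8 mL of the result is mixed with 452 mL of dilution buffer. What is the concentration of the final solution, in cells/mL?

Overall dilution factor = 19.97 × 10 × 3.986 × 6 × 25.04 = 1.20 × 10⁵.
5.62 × 10⁷ cells/mL / 1.20 × 10⁵ = 470 cells/mL.

470 cells/mL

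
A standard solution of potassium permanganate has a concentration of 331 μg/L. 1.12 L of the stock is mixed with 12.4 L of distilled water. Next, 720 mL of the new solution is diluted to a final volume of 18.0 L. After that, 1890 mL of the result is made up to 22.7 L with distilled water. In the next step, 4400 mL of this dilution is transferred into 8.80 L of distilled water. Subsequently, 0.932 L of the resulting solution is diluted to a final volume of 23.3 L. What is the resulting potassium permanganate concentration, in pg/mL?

1.22 pg/mL

Overall dilution factor = 12.07 × 25 × 12.01 × 3 × 25 = 2.72 × 10⁵.
331 μg/L / 2.72 × 10⁵ = 1.22 × 10⁻³ μg/L = 1.22 pg/mL.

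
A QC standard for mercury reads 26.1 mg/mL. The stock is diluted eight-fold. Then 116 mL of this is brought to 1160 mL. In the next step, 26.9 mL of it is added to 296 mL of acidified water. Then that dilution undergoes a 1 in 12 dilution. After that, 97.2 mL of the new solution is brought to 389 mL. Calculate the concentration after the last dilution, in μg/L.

566 μg/L

Overall dilution factor = 8 × 10 × 12.00 × 12 × 4.002 = 4.61 × 10⁴.
26.1 mg/mL / 4.61 × 10⁴ = 5.66 × 10⁻⁴ mg/mL = 566 μg/L.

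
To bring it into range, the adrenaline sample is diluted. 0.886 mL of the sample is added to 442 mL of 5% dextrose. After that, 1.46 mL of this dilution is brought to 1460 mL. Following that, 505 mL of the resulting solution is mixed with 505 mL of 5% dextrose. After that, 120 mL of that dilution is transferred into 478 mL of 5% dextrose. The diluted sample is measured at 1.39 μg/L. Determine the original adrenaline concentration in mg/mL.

6.93 mg/mL

Overall dilution factor = 499.9 × 1000 × 2 × 4.983 = 4.98 × 10⁶.
Original = 1.39 μg/L × 4.98 × 10⁶ = 6.93 × 10⁶ μg/L = 6.93 mg/mL.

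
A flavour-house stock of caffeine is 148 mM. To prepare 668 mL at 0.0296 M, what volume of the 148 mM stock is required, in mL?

0.0296 M = 29.6 mM.
V₁ = C₂V₂/C₁ = 29.6 × 668 / 148 = 134 mL.

134 mL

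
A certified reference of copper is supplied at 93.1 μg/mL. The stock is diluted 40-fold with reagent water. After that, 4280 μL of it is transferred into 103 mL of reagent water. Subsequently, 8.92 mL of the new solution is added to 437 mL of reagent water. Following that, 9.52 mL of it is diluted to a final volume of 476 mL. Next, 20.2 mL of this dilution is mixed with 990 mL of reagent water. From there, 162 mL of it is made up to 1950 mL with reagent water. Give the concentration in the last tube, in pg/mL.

Overall dilution factor = 40 × 25.07 × 49.99 × 50 × 50.01 × 12.04 = 1.51 × 10⁹.
93.1 μg/mL / 1.51 × 10⁹ = 6.17 × 10⁻⁸ μg/mL = 0.0617 pg/mL.

0.0617 pg/mL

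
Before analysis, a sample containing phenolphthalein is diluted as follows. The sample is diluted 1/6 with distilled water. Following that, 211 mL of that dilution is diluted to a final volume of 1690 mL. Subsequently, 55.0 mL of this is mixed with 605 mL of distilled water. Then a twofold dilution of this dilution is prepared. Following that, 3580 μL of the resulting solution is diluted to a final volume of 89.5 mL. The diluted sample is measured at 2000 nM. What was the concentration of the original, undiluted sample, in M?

0.0577 M

Overall dilution factor = 6 × 8.009 × 12 × 2 × 25 = 2.88 × 10⁴.
Original = 2000 nM × 2.88 × 10⁴ = 5.77 × 10⁷ nM = 0.0577 M.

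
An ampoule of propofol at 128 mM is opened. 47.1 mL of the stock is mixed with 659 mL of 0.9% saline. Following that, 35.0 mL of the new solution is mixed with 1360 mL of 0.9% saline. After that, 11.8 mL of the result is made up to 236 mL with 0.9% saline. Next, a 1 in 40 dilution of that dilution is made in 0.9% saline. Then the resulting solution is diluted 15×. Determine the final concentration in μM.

Overall dilution factor = 14.99 × 39.86 × 20 × 40 × 15 = 7.17 × 10⁶.
128 mM / 7.17 × 10⁶ = 1.79 × 10⁻⁵ mM = 0.0179 μM.

0.0179 μM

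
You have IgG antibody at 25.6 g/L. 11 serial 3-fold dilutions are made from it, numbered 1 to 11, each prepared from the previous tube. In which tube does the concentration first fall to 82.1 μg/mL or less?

Tube n has concentration 25.6 g/L / 3ⁿ.
Need 3ⁿ ≥ 25.6 g/L / 82.1 μg/mL = 312, so n ≥ 5.23.
First such tube: n = 6.

tube 6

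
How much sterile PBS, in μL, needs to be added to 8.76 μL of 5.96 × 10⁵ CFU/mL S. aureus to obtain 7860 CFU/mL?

655 μL

V₂ = C₁V₁/C₂ = 5.96 × 10⁵ × 8.76 / 7860 = 664 μL.
Diluent to add = V₂ − V₁ = 664 − 8.76 = 655 μL.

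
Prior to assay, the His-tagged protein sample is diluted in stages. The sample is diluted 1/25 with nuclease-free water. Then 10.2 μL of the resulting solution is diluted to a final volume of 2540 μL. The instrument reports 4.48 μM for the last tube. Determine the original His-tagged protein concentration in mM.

27.9 mM

Overall dilution factor = 25 × 249.0 = 6225.
Original = 4.48 μM × 6225 = 2.79 × 10⁴ μM = 27.9 mM.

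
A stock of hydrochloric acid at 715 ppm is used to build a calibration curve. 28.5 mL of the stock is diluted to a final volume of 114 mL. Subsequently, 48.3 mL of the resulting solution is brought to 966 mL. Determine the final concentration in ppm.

8.94 ppm

Overall dilution factor = 4 × 20 = 80.0.
715 ppm / 80.0 = 8.94 ppm.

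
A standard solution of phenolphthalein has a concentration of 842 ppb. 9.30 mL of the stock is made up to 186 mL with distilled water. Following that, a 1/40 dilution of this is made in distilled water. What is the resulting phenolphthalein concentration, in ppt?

1050 ppt

Overall dilution factor = 20 × 40 = 800.
842 ppb / 800 = 1.05 ppb = 1050 ppt.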